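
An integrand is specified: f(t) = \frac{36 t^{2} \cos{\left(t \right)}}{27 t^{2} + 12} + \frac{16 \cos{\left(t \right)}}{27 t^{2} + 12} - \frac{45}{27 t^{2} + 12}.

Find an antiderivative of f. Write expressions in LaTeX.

An antiderivative is F(t) = \frac{4 \sin{\left(t \right)}}{3} - \frac{5 \operatorname{atan}{\left(\frac{3 t}{2} \right)}}{2}.

The integrand splits into summands that can be handled one at a time.
Check: d/dt[\frac{4 \sin{\left(t \right)}}{3} - \frac{5 \operatorname{atan}{\left(\frac{3 t}{2} \right)}}{2}] = \frac{36 t^{2} \cos{\left(t \right)} + 16 \cos{\left(t \right)} - 45}{27 t^{2} + 12}, which equals f(t).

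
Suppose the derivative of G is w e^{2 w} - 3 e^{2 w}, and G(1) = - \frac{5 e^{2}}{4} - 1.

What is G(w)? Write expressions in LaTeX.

G(w) = \frac{w e^{2 w}}{2} - \frac{7 e^{2 w}}{4} - 1

G'(w) has the shape u'v + uv' for u = \frac{w}{2} - \frac{7}{4} and v = e^{2 w} — it is the derivative of the product u*v.
A general antiderivative is \frac{\left(2 w - 7\right) e^{2 w}}{4} + C.
The condition gives C = - \frac{5 e^{2}}{4} - 1 - (- \frac{5 e^{2}}{4}) = -1.
So G(w) = \frac{w e^{2 w}}{2} - \frac{7 e^{2 w}}{4} - 1.
Check: d/dw[\frac{w e^{2 w}}{2} - \frac{7 e^{2 w}}{4} - 1] = w e^{2 w} - 3 e^{2 w} = G'(w).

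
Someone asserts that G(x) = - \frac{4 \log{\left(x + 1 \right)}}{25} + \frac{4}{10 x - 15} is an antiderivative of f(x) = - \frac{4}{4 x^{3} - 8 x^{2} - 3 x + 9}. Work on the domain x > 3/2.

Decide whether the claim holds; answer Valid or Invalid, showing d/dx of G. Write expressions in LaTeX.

d/dx[G] = \frac{- 16 x^{2} + 8 x - 76}{100 x^{3} - 200 x^{2} - 75 x + 225}
d/dx[G] - f(x) = - \frac{8}{50 x - 75} != 0.

Invalid: d/dx[G] - f = - \frac{8}{50 x - 75}, which is not 0.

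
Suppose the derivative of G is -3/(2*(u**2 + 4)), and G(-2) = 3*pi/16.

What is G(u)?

A candidate passes only if d/du[G] lands on the given G'(u) exactly.
A general antiderivative is -3*atan(u/2)/4 + C.
The condition gives C = 3*pi/16 - (3*pi/16) = 0.
So G(u) = -3*atan(u/2)/4.
Check: d/du[-3*atan(u/2)/4] = -3/(2*u**2 + 8), which equals G'(u).

G(u) = -3*atan(u/2)/4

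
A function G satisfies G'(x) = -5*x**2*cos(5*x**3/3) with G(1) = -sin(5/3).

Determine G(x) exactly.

The substitution u = 5*x**3/3 works: G'(x) is exactly (dG/du)*(du/dx) for that inner function.
A general antiderivative is -sin(5*x**3/3) + C.
The condition gives C = -sin(5/3) - (-sin(5/3)) = 0.
So G(x) = -sin(5*x**3/3).
Check: d/dx[-sin(5*x**3/3)] = -5*x**2*cos(5*x**3/3) = G'(x).

G(x) = -sin(5*x**3/3)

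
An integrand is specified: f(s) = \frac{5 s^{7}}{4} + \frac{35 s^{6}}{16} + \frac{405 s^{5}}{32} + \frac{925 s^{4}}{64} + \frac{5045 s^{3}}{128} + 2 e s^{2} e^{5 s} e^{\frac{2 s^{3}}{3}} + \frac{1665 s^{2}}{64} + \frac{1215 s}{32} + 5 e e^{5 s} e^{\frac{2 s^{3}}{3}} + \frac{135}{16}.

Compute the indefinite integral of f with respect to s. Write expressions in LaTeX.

Integrate term by term and add the pieces.
Check: d/ds[\frac{5 \left(- \frac{s^{2}}{2} - \frac{s}{4} - \frac{3}{2}\right)^{4}}{2} + e^{\frac{2 s^{3}}{3} + 5 s + 1}] = \frac{5 s^{7}}{4} + \frac{35 s^{6}}{16} + \frac{405 s^{5}}{32} + \frac{925 s^{4}}{64} + \frac{5045 s^{3}}{128} + 2 e s^{2} e^{5 s} e^{\frac{2 s^{3}}{3}} + \frac{1665 s^{2}}{64} + \frac{1215 s}{32} + 5 e e^{5 s} e^{\frac{2 s^{3}}{3}} + \frac{135}{16} = f(s).

F(s) = \frac{5 \left(- \frac{s^{2}}{2} - \frac{s}{4} - \frac{3}{2}\right)^{4}}{2} + e^{\frac{2 s^{3}}{3} + 5 s + 1} + C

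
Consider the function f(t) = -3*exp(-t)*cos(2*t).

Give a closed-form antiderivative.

An antiderivative F(t) passes only if d/dt[F] lands on f(t) exactly.
Check: d/dt[3*(-2*sin(2*t) + cos(2*t))*exp(-t)/5] = -3*exp(-t)*cos(2*t) = f(t).

An antiderivative is F(t) = 3*(-2*sin(2*t) + cos(2*t))*exp(-t)/5.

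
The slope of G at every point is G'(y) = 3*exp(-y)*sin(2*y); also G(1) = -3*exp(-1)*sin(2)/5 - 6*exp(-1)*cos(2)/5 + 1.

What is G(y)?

G(y) = (5*exp(y) - 3*sin(2*y) - 6*cos(2*y))*exp(-y)/5

A first test for any G(y): its y-derivative must equal the given G'(y).
A general antiderivative is -3*exp(-y)*sin(2*y)/5 - 6*exp(-y)*cos(2*y)/5 + C.
The condition gives C = -3*exp(-1)*sin(2)/5 - 6*exp(-1)*cos(2)/5 + 1 - (-3*exp(-1)*sin(2)/5 - 6*exp(-1)*cos(2)/5) = 1.
So G(y) = (5*exp(y) - 3*sin(2*y) - 6*cos(2*y))*exp(-y)/5.
Check: d/dy[(5*exp(y) - 3*sin(2*y) - 6*cos(2*y))*exp(-y)/5] = 3*exp(-y)*sin(2*y) = G'(y).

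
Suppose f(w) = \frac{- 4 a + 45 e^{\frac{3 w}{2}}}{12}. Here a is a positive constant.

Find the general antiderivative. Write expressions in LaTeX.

F(w) = - \frac{a w}{3} + \frac{5 e^{\frac{3 w}{2}}}{2} + C

A candidate is checked by its d/dw: the result must match f(w).
Check: d/dw[- \frac{a w}{3} + \frac{5 e^{\frac{3 w}{2}}}{2}] = - \frac{a}{3} + \frac{15 e^{\frac{3 w}{2}}}{4}, which equals f(w).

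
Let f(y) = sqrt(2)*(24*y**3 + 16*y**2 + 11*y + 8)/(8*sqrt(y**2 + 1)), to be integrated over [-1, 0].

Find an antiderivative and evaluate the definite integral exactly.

Antiderivative: F(y) = sqrt(2)*sqrt(y**2 + 1)*(8*y**2 + 8*y - 5)/8; value = 5/4 - 5*sqrt(2)/8

Recognize the product-rule pattern: f = u'v + uv' with u = -sqrt(2*y**2 + 2)/2, v = -2*y**2 - 2*y + 5/4, so integration by parts undoes it.
F(y) = sqrt(2)*sqrt(y**2 + 1)*(8*y**2 + 8*y - 5)/8 is an antiderivative of f.
Check: d/dy[sqrt(2)*sqrt(y**2 + 1)*(8*y**2 + 8*y - 5)/8] = (24*sqrt(2)*y**3 + 16*sqrt(2)*y**2 + 11*sqrt(2)*y + 8*sqrt(2))/(8*sqrt(y**2 + 1)), which equals f(y).
F(0) = -5*sqrt(2)/8; F(-1) = -5/4.
Integral = F(0) - F(-1) = 5/4 - 5*sqrt(2)/8.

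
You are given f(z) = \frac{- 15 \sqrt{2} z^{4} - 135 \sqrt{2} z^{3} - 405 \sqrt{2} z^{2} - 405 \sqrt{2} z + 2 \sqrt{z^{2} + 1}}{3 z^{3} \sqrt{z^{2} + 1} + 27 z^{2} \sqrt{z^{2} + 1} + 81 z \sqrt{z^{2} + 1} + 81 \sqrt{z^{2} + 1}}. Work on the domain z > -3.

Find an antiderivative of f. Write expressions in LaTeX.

An antiderivative is F(z) = \frac{- 15 \sqrt{2} \left(z + 3\right)^{2} \sqrt{z^{2} + 1} - 1}{3 \left(z + 3\right)^{2}}.

An antiderivative F(z) passes only if d/dz[F] lands on f(z) exactly.
Check: d/dz[\frac{- 15 \sqrt{2} \left(z + 3\right)^{2} \sqrt{z^{2} + 1} - 1}{3 \left(z + 3\right)^{2}}] = \frac{- 15 \sqrt{2} z^{4} - 135 \sqrt{2} z^{3} - 405 \sqrt{2} z^{2} - 405 \sqrt{2} z + 2 \sqrt{z^{2} + 1}}{3 z^{3} \sqrt{z^{2} + 1} + 27 z^{2} \sqrt{z^{2} + 1} + 81 z \sqrt{z^{2} + 1} + 81 \sqrt{z^{2} + 1}} = f(z).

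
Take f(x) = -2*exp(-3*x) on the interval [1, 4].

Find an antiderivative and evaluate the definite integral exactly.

Antiderivative: F(x) = 2*exp(-3*x)/3; value = -2*exp(-3)/3 + 2*exp(-12)/3

For F(x) to be correct the identity F'(x) - f(x) = 0 must hold.
F(x) = 2*exp(-3*x)/3 is an antiderivative of f.
Check: d/dx[2*exp(-3*x)/3] = -2*exp(-3*x) = f(x).
F(4) = 2*exp(-12)/3; F(1) = 2*exp(-3)/3.
Integral = F(4) - F(1) = -2*exp(-3)/3 + 2*exp(-12)/3.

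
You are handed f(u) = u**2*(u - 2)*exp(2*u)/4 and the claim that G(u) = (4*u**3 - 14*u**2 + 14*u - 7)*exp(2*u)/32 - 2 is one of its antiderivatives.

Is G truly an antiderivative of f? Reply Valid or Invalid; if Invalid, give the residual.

d/du[G] = u**3*exp(2*u)/4 - u**2*exp(2*u)/2
This equals f(u) exactly, so the claim holds.

Valid - differentiating G returns exactly f.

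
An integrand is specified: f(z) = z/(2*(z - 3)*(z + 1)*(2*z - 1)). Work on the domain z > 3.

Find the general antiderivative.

The denominator factors as 2*(z - 3)*(z + 1)*(2*z - 1); partial fractions split f into directly integrable pieces: -1/(15*(2*z - 1)) - 1/(24*(z + 1)) + 3/(40*(z - 3)).
Check: d/dz[-(-9*log(z - 3) + 4*log(z - 1/2) + 5*log(z + 1))/120] = z/(4*z**3 - 10*z**2 - 8*z + 6), which equals f(z).

F(z) = -(-9*log(z - 3) + 4*log(z - 1/2) + 5*log(z + 1))/120 + C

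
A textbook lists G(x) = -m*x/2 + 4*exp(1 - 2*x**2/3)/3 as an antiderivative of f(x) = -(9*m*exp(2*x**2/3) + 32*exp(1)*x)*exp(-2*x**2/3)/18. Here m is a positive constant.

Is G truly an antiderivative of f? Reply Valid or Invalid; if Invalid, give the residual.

Valid. The derivative of G reproduces f.

d/dx[G] = exp(1)*(-9*m*exp(-1)*exp(2*x**2/3) - 32*x)*exp(-2*x**2/3)/18
This equals f(x) exactly, so the claim holds.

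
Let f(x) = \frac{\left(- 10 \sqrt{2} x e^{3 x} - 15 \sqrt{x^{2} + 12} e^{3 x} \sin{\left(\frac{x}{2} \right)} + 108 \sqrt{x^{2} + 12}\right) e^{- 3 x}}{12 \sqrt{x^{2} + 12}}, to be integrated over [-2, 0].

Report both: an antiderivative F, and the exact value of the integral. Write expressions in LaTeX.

Antiderivative: F(x) = \frac{\left(- 5 \sqrt{2} \sqrt{x^{2} + 12} e^{3 x} + 15 e^{3 x} \cos{\left(\frac{x}{2} \right)} - 18\right) e^{- 3 x}}{6}; value = - \frac{5 \sqrt{6}}{3} - \frac{5 \cos{\left(1 \right)}}{2} - \frac{1}{2} + \frac{10 \sqrt{2}}{3} + 3 e^{6}

Whatever form F(x) takes, F'(x) = f(x) is non-negotiable.
F(x) = \frac{\left(- 5 \sqrt{2} \sqrt{x^{2} + 12} e^{3 x} + 15 e^{3 x} \cos{\left(\frac{x}{2} \right)} - 18\right) e^{- 3 x}}{6} is an antiderivative of f.
Check: d/dx[\frac{\left(- 5 \sqrt{2} \sqrt{x^{2} + 12} e^{3 x} + 15 e^{3 x} \cos{\left(\frac{x}{2} \right)} - 18\right) e^{- 3 x}}{6}] = \frac{\left(- 10 \sqrt{2} x e^{3 x} - 15 \sqrt{x^{2} + 12} e^{3 x} \sin{\left(\frac{x}{2} \right)} + 108 \sqrt{x^{2} + 12}\right) e^{- 3 x}}{12 \sqrt{x^{2} + 12}} = f(x).
F(0) = - \frac{5 \sqrt{6}}{3} - \frac{1}{2}; F(-2) = - 3 e^{6} - \frac{10 \sqrt{2}}{3} + \frac{5 \cos{\left(1 \right)}}{2}.
Integral = F(0) - F(-2) = - \frac{5 \sqrt{6}}{3} - \frac{5 \cos{\left(1 \right)}}{2} - \frac{1}{2} + \frac{10 \sqrt{2}}{3} + 3 e^{6}.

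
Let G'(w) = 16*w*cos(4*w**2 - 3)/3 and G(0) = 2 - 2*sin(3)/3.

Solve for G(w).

G(w) = 2*sin(4*w**2 - 3)/3 + 2

G'(w) matches the chain-rule pattern g'(h)*h' with inner function h(w) = 4*w**2 - 3; substituting u = h(w) collapses the integral.
A general antiderivative is 2*sin(4*w**2 - 3)/3 + C.
The condition gives C = 2 - 2*sin(3)/3 - (-2*sin(3)/3) = 2.
So G(w) = 2*sin(4*w**2 - 3)/3 + 2.
Check: d/dw[2*sin(4*w**2 - 3)/3 + 2] = 16*w*cos(4*w**2 - 3)/3 = G'(w).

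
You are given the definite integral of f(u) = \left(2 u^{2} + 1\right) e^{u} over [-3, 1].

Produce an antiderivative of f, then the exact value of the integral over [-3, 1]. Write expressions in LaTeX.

Antiderivative: F(u) = 2 u^{2} e^{u} - 4 u e^{u} + 5 e^{u}; value = - \frac{35}{e^{3}} + 3 e

f has the shape v'r + vr' for v = 2 u^{2} - 4 u + 5 and r = e^{u} — it is the derivative of the product v*r.
F(u) = 2 u^{2} e^{u} - 4 u e^{u} + 5 e^{u} is an antiderivative of f.
Check: d/du[2 u^{2} e^{u} - 4 u e^{u} + 5 e^{u}] = 2 u^{2} e^{u} + e^{u}, which equals f(u).
F(1) = 3 e; F(-3) = \frac{35}{e^{3}}.
Integral = F(1) - F(-3) = - \frac{35}{e^{3}} + 3 e.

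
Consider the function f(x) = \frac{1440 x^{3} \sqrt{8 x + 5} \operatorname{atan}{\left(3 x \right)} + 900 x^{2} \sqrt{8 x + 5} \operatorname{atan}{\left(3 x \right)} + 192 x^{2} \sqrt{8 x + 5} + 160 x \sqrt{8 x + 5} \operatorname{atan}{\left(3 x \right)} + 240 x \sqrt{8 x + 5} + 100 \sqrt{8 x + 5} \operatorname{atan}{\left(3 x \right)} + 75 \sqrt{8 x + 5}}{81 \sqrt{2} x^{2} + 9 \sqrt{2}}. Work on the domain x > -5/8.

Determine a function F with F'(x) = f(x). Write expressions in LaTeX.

An antiderivative is F(x) = \frac{\sqrt{2} \left(8 x + 5\right)^{\frac{5}{2}} \operatorname{atan}{\left(3 x \right)}}{18}.

f has the shape u'v + uv' for u = \frac{4 \left(4 x + \frac{5}{2}\right)^{\frac{5}{2}}}{9} and v = \operatorname{atan}{\left(3 x \right)} — it is the derivative of the product u*v.
Check: d/dx[\frac{\sqrt{2} \left(8 x + 5\right)^{\frac{5}{2}} \operatorname{atan}{\left(3 x \right)}}{18}] = \frac{1440 \sqrt{2} x^{3} \sqrt{8 x + 5} \operatorname{atan}{\left(3 x \right)} + 900 \sqrt{2} x^{2} \sqrt{8 x + 5} \operatorname{atan}{\left(3 x \right)} + 192 \sqrt{2} x^{2} \sqrt{8 x + 5} + 160 \sqrt{2} x \sqrt{8 x + 5} \operatorname{atan}{\left(3 x \right)} + 240 \sqrt{2} x \sqrt{8 x + 5} + 100 \sqrt{2} \sqrt{8 x + 5} \operatorname{atan}{\left(3 x \right)} + 75 \sqrt{2} \sqrt{8 x + 5}}{162 x^{2} + 18}, which equals f(x).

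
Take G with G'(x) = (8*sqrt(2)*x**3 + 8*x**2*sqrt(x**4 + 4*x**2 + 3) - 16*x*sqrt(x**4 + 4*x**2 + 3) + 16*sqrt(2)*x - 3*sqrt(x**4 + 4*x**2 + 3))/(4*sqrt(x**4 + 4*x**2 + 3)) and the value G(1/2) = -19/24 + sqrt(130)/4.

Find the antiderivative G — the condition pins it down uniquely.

A candidate passes only if d/dx[G] lands on the given G'(x) exactly.
A general antiderivative is 2*x**3/3 - 2*x**2 - 3*x/4 + 2*sqrt(x**4/2 + 2*x**2 + 3/2) + C.
The condition gives C = -19/24 + sqrt(130)/4 - (-19/24 + sqrt(130)/4) = 0.
So G(x) = 2*x**3/3 - 2*x**2 - 3*x/4 + 2*sqrt(x**4/2 + 2*x**2 + 3/2).
Check: d/dx[2*x**3/3 - 2*x**2 - 3*x/4 + 2*sqrt(x**4/2 + 2*x**2 + 3/2)] = (8*sqrt(2)*x**3 + 8*x**2*sqrt(x**4 + 4*x**2 + 3) - 16*x*sqrt(x**4 + 4*x**2 + 3) + 16*sqrt(2)*x - 3*sqrt(x**4 + 4*x**2 + 3))/(4*sqrt(x**4 + 4*x**2 + 3)) = G'(x).

G(x) = 2*x**3/3 - 2*x**2 - 3*x/4 + 2*sqrt(x**4/2 + 2*x**2 + 3/2)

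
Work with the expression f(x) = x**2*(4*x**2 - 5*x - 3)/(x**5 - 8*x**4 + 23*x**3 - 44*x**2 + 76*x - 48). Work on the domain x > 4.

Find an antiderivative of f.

An antiderivative is F(x) = (4264*log(x - 4) - 2430*log(x - 3) - 52*log(x - 1) - 111*log(x**2 + 4) + 408*atan(x/2))/390.

The denominator factors as (x - 4)*(x - 3)*(x - 1)*(x**2 + 4); partial fractions split f into directly integrable pieces: -(37*x - 136)/(65*(x**2 + 4)) - 2/(15*(x - 1)) - 81/(13*(x - 3)) + 164/(15*(x - 4)).
Check: d/dx[(4264*log(x - 4) - 2430*log(x - 3) - 52*log(x - 1) - 111*log(x**2 + 4) + 408*atan(x/2))/390] = (4*x**4 - 5*x**3 - 3*x**2)/(x**5 - 8*x**4 + 23*x**3 - 44*x**2 + 76*x - 48), which equals f(x).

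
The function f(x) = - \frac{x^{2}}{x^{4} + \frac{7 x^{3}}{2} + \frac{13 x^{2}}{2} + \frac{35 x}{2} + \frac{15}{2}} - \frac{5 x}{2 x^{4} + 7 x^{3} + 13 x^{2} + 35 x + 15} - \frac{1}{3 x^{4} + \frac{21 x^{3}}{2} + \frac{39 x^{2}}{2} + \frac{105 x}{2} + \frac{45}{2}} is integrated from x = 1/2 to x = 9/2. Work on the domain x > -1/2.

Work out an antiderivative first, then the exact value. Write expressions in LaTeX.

Antiderivative: F(x) = \frac{16 \log{\left(x + \frac{1}{2} \right)}}{315} + \frac{11 \log{\left(x + 3 \right)}}{210} - \frac{13 \log{\left(x^{2} + 5 \right)}}{252} - \frac{103 \sqrt{5} \operatorname{atan}{\left(\frac{\sqrt{5} x}{5} \right)}}{630}; value = - \frac{103 \sqrt{5} \operatorname{atan}{\left(\frac{9 \sqrt{5}}{10} \right)}}{630} - \frac{13 \log{\left(\frac{101}{4} \right)}}{252} - \frac{11 \log{\left(\frac{7}{2} \right)}}{210} + \frac{103 \sqrt{5} \operatorname{atan}{\left(\frac{\sqrt{5}}{10} \right)}}{630} + \frac{16 \log{\left(5 \right)}}{315} + \frac{13 \log{\left(\frac{21}{4} \right)}}{252} + \frac{11 \log{\left(\frac{15}{2} \right)}}{210}

Factor the denominator (3 \left(x + 3\right) \left(2 x + 1\right) \left(x^{2} + 5\right)) and decompose: f = - \frac{13 x + 103}{126 \left(x^{2} + 5\right)} + \frac{32}{315 \left(2 x + 1\right)} + \frac{11}{210 \left(x + 3\right)}; each piece integrates to a log, atan, or power term.
F(x) = \frac{16 \log{\left(x + \frac{1}{2} \right)}}{315} + \frac{11 \log{\left(x + 3 \right)}}{210} - \frac{13 \log{\left(x^{2} + 5 \right)}}{252} - \frac{103 \sqrt{5} \operatorname{atan}{\left(\frac{\sqrt{5} x}{5} \right)}}{630} is an antiderivative of f.
Check: d/dx[\frac{16 \log{\left(x + \frac{1}{2} \right)}}{315} + \frac{11 \log{\left(x + 3 \right)}}{210} - \frac{13 \log{\left(x^{2} + 5 \right)}}{252} - \frac{103 \sqrt{5} \operatorname{atan}{\left(\frac{\sqrt{5} x}{5} \right)}}{630}] = \frac{- 6 x^{2} - 15 x - 2}{6 x^{4} + 21 x^{3} + 39 x^{2} + 105 x + 45}, which equals f(x).
F(9/2) = - \frac{103 \sqrt{5} \operatorname{atan}{\left(\frac{9 \sqrt{5}}{10} \right)}}{630} - \frac{13 \log{\left(\frac{101}{4} \right)}}{252} + \frac{16 \log{\left(5 \right)}}{315} + \frac{11 \log{\left(\frac{15}{2} \right)}}{210}; F(1/2) = - \frac{13 \log{\left(\frac{21}{4} \right)}}{252} - \frac{103 \sqrt{5} \operatorname{atan}{\left(\frac{\sqrt{5}}{10} \right)}}{630} + \frac{11 \log{\left(\frac{7}{2} \right)}}{210}.
Integral = F(9/2) - F(1/2) = - \frac{103 \sqrt{5} \operatorname{atan}{\left(\frac{9 \sqrt{5}}{10} \right)}}{630} - \frac{13 \log{\left(\frac{101}{4} \right)}}{252} - \frac{11 \log{\left(\frac{7}{2} \right)}}{210} + \frac{103 \sqrt{5} \operatorname{atan}{\left(\frac{\sqrt{5}}{10} \right)}}{630} + \frac{16 \log{\left(5 \right)}}{315} + \frac{13 \log{\left(\frac{21}{4} \right)}}{252} + \frac{11 \log{\left(\frac{15}{2} \right)}}{210}.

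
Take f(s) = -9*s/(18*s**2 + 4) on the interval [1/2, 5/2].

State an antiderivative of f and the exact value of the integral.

Antiderivative: F(s) = -log(3*s**2/2 + 1/3)/4; value = -log(233/24)/4 + log(17/24)/4

The substitution u = 3*s**2/2 + 1/3 works: f is exactly (dF/du)*(du/ds) for that inner function.
F(s) = -log(3*s**2/2 + 1/3)/4 is an antiderivative of f.
Check: d/ds[-log(3*s**2/2 + 1/3)/4] = -9*s/(18*s**2 + 4) = f(s).
F(5/2) = -log(233/24)/4; F(1/2) = -log(17/24)/4.
Integral = F(5/2) - F(1/2) = -log(233/24)/4 + log(17/24)/4.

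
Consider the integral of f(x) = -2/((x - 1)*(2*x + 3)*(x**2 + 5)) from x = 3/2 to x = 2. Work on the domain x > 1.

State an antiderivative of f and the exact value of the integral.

The denominator factors as (x - 1)*(2*x + 3)*(x**2 + 5); partial fractions split f into directly integrable pieces: (x + 13)/(87*(x**2 + 5)) + 16/(145*(2*x + 3)) - 1/(15*(x - 1)).
F(x) = (-58*log(x - 1) + 48*log(x + 3/2) + 5*log(x**2 + 5) + 26*sqrt(5)*atan(sqrt(5)*x/5))/870 is an antiderivative of f.
Check: d/dx[(-58*log(x - 1) + 48*log(x + 3/2) + 5*log(x**2 + 5) + 26*sqrt(5)*atan(sqrt(5)*x/5))/870] = -2/(2*x**4 + x**3 + 7*x**2 + 5*x - 15), which equals f(x).
F(2) = log(9)/174 + 13*sqrt(5)*atan(2*sqrt(5)/5)/435 + 8*log(7/2)/145; F(3/2) = log(29/4)/174 + 13*sqrt(5)*atan(3*sqrt(5)/10)/435 + log(2)/15 + 8*log(3)/145.
Integral = F(2) - F(3/2) = -8*log(3)/145 - log(2)/15 - 13*sqrt(5)*atan(3*sqrt(5)/10)/435 - log(29/4)/174 + log(9)/174 + 13*sqrt(5)*atan(2*sqrt(5)/5)/435 + 8*log(7/2)/145.

Antiderivative: F(x) = (-58*log(x - 1) + 48*log(x + 3/2) + 5*log(x**2 + 5) + 26*sqrt(5)*atan(sqrt(5)*x/5))/870; value = -8*log(3)/145 - log(2)/15 - 13*sqrt(5)*atan(3*sqrt(5)/10)/435 - log(29/4)/174 + log(9)/174 + 13*sqrt(5)*atan(2*sqrt(5)/5)/435 + 8*log(7/2)/145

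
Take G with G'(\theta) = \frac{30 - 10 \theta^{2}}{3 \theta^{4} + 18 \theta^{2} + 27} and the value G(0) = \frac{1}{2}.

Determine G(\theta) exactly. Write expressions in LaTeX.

G'(\theta) has the shape u'v + uv' for u = \frac{5 \theta}{3} and v = \frac{1}{\frac{\theta^{2}}{2} + \frac{3}{2}} — it is the derivative of the product u*v.
A general antiderivative is \frac{5 \theta}{3 \left(\frac{\theta^{2}}{2} + \frac{3}{2}\right)} + C.
The condition gives C = \frac{1}{2} - (0) = \frac{1}{2}.
So G(\theta) = \frac{5 \theta}{\frac{3 \theta^{2}}{2} + \frac{9}{2}} + \frac{1}{2}.
Check: d/d\theta[\frac{5 \theta}{\frac{3 \theta^{2}}{2} + \frac{9}{2}} + \frac{1}{2}] = \frac{30 - 10 \theta^{2}}{3 \theta^{4} + 18 \theta^{2} + 27} = G'(\theta).

G(\theta) = \frac{5 \theta}{\frac{3 \theta^{2}}{2} + \frac{9}{2}} + \frac{1}{2}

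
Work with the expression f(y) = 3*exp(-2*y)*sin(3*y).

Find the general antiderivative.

A first test for any F(y): its y-derivative must equal f(y) identically.
Check: d/dy[-3*(2*sin(3*y) + 3*cos(3*y))*exp(-2*y)/13] = 3*exp(-2*y)*sin(3*y) = f(y).

F(y) = -3*(2*sin(3*y) + 3*cos(3*y))*exp(-2*y)/13 + C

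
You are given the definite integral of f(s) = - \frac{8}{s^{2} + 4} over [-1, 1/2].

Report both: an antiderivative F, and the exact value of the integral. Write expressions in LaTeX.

An antiderivative F(s) passes only if d/ds[F] lands on f(s) exactly.
F(s) = - 4 \operatorname{atan}{\left(\frac{s}{2} \right)} is an antiderivative of f.
Check: d/ds[- 4 \operatorname{atan}{\left(\frac{s}{2} \right)}] = - \frac{8}{s^{2} + 4} = f(s).
F(1/2) = - 4 \operatorname{atan}{\left(\frac{1}{4} \right)}; F(-1) = 4 \operatorname{atan}{\left(\frac{1}{2} \right)}.
Integral = F(1/2) - F(-1) = - 4 \operatorname{atan}{\left(\frac{1}{2} \right)} - 4 \operatorname{atan}{\left(\frac{1}{4} \right)}.

Antiderivative: F(s) = - 4 \operatorname{atan}{\left(\frac{s}{2} \right)}; value = - 4 \operatorname{atan}{\left(\frac{1}{2} \right)} - 4 \operatorname{atan}{\left(\frac{1}{4} \right)}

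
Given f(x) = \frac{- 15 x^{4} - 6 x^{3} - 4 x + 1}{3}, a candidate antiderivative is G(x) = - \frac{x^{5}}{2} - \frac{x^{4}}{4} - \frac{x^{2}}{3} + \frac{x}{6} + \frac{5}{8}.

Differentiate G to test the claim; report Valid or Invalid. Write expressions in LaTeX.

d/dx[G] = - \frac{5 x^{4}}{2} - x^{3} - \frac{2 x}{3} + \frac{1}{6}
d/dx[G] - f(x) = \frac{5 x^{4}}{2} + x^{3} + \frac{2 x}{3} - \frac{1}{6} != 0.

Invalid: d/dx[G] - f = \frac{5 x^{4}}{2} + x^{3} + \frac{2 x}{3} - \frac{1}{6}, which is not 0.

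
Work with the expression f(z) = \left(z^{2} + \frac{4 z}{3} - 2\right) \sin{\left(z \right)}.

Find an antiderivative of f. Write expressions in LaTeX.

An antiderivative is F(z) = - \frac{3 z^{2} \cos{\left(z \right)} - 6 z \sin{\left(z \right)} + 4 z \cos{\left(z \right)} - 4 \sin{\left(z \right)} - 12 \cos{\left(z \right)}}{3}.

A first test for any F(z): its z-derivative must equal f(z) identically.
Check: d/dz[- \frac{3 z^{2} \cos{\left(z \right)} - 6 z \sin{\left(z \right)} + 4 z \cos{\left(z \right)} - 4 \sin{\left(z \right)} - 12 \cos{\left(z \right)}}{3}] = z^{2} \sin{\left(z \right)} + \frac{4 z \sin{\left(z \right)}}{3} - 2 \sin{\left(z \right)}, which equals f(z).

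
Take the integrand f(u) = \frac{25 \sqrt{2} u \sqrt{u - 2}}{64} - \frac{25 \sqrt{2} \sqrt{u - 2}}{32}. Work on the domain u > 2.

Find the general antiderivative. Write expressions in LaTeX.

Integrate term by term and add the pieces.
Check: d/du[\frac{5 \sqrt{2} \left(u - 2\right)^{\frac{5}{2}}}{32}] = \frac{25 \sqrt{2} u \sqrt{u - 2}}{64} - \frac{25 \sqrt{2} \sqrt{u - 2}}{32} = f(u).

F(u) = \frac{5 \sqrt{2} \left(u - 2\right)^{\frac{5}{2}}}{32} + C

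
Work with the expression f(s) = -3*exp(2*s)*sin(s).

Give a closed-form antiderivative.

For F(s) to be correct the identity F'(s) - f(s) = 0 must hold.
Check: d/ds[-6*exp(2*s)*sin(s)/5 + 3*exp(2*s)*cos(s)/5] = -3*exp(2*s)*sin(s) = f(s).

An antiderivative is F(s) = -6*exp(2*s)*sin(s)/5 + 3*exp(2*s)*cos(s)/5.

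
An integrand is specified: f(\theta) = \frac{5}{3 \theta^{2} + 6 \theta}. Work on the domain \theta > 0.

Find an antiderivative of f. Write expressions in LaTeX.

An antiderivative is F(\theta) = \frac{5 \log{\left(\theta \right)}}{6} - \frac{5 \log{\left(\theta + 2 \right)}}{6}.

The denominator factors as 3 \theta \left(\theta + 2\right); partial fractions split f into directly integrable pieces: - \frac{5}{6 \left(\theta + 2\right)} + \frac{5}{6 \theta}.
Check: d/d\theta[\frac{5 \log{\left(\theta \right)}}{6} - \frac{5 \log{\left(\theta + 2 \right)}}{6}] = \frac{5}{3 \theta^{2} + 6 \theta} = f(\theta).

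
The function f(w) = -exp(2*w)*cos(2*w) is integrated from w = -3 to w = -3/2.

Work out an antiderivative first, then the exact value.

Antiderivative: F(w) = (-sin(2*w) - cos(2*w))*exp(2*w)/4; value = -exp(-6)*sin(6)/4 + exp(-6)*cos(6)/4 + exp(-3)*sin(3)/4 - exp(-3)*cos(3)/4

Recover f(w) by differentiating a candidate F(w); any mismatch rules it out.
F(w) = (-sin(2*w) - cos(2*w))*exp(2*w)/4 is an antiderivative of f.
Check: d/dw[(-sin(2*w) - cos(2*w))*exp(2*w)/4] = -exp(2*w)*cos(2*w) = f(w).
F(-3/2) = exp(-3)*sin(3)/4 - exp(-3)*cos(3)/4; F(-3) = -exp(-6)*cos(6)/4 + exp(-6)*sin(6)/4.
Integral = F(-3/2) - F(-3) = -exp(-6)*sin(6)/4 + exp(-6)*cos(6)/4 + exp(-3)*sin(3)/4 - exp(-3)*cos(3)/4.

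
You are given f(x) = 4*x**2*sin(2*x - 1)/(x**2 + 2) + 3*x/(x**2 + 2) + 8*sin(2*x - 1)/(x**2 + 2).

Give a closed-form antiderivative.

The integrand splits into summands that can be handled one at a time.
Check: d/dx[(3*log(2*x**2 + 4) - 4*cos(2*x - 1))/2] = (4*x**2*sin(2*x - 1) + 3*x + 8*sin(2*x - 1))/(x**2 + 2), which equals f(x).

An antiderivative is F(x) = (3*log(2*x**2 + 4) - 4*cos(2*x - 1))/2.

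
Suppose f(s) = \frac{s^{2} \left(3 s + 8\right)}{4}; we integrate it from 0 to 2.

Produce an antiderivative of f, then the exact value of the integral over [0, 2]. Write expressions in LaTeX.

A candidate is checked by its d/ds: the result must match f(s).
F(s) = \frac{3 s^{4}}{16} + \frac{2 s^{3}}{3} is an antiderivative of f.
Check: d/ds[\frac{3 s^{4}}{16} + \frac{2 s^{3}}{3}] = \frac{3 s^{3}}{4} + 2 s^{2}, which equals f(s).
F(2) = \frac{25}{3}; F(0) = 0.
Integral = F(2) - F(0) = \frac{25}{3}.

Antiderivative: F(s) = \frac{3 s^{4}}{16} + \frac{2 s^{3}}{3}; value = \frac{25}{3}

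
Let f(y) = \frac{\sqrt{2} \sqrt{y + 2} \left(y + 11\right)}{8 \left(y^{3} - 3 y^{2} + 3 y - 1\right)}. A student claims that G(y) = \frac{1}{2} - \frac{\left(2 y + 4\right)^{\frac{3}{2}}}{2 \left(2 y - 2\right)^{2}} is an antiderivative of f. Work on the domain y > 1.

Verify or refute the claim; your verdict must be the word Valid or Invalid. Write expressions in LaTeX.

Valid: G'(y) = f(y).

d/dy[G] = \frac{\sqrt{2} y \sqrt{y + 2} + 11 \sqrt{2} \sqrt{y + 2}}{8 y^{3} - 24 y^{2} + 24 y - 8}
This equals f(y) exactly, so the claim holds.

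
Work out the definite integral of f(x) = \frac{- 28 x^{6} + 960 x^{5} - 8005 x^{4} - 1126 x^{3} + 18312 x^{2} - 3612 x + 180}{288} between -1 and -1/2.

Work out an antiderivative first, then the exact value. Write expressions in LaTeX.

Antiderivative: F(x) = - \frac{x^{7}}{72} + \frac{5 x^{6}}{9} - \frac{1601 x^{5}}{288} - \frac{563 x^{4}}{576} + \frac{763 x^{3}}{36} - \frac{301 x^{2}}{48} + \frac{5 x}{8}; value = \frac{170783}{9216}

Recognize the product-rule pattern: f = u'v + uv' with u = \frac{\left(- \frac{x^{2}}{4} + 5 x - \frac{1}{2}\right)^{2}}{3}, v = - \frac{2 x^{3}}{3} + \frac{5 x}{2} - \frac{1}{4}, so integration by parts undoes it.
F(x) = - \frac{x^{7}}{72} + \frac{5 x^{6}}{9} - \frac{1601 x^{5}}{288} - \frac{563 x^{4}}{576} + \frac{763 x^{3}}{36} - \frac{301 x^{2}}{48} + \frac{5 x}{8} is an antiderivative of f.
Check: d/dx[- \frac{x^{7}}{72} + \frac{5 x^{6}}{9} - \frac{1601 x^{5}}{288} - \frac{563 x^{4}}{576} + \frac{763 x^{3}}{36} - \frac{301 x^{2}}{48} + \frac{5 x}{8}] = - \frac{7 x^{6}}{72} + \frac{10 x^{5}}{3} - \frac{8005 x^{4}}{288} - \frac{563 x^{3}}{144} + \frac{763 x^{2}}{12} - \frac{301 x}{24} + \frac{5}{8}, which equals f(x).
F(-1/2) = - \frac{40625}{9216}; F(-1) = - \frac{13213}{576}.
Integral = F(-1/2) - F(-1) = \frac{170783}{9216}.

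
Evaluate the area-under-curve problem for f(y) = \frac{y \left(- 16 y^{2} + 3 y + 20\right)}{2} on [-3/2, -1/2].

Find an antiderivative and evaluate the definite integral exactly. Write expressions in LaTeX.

Recover f(y) by differentiating a candidate F(y); any mismatch rules it out.
F(y) = - \frac{8 y^{4} - 2 y^{3} - 20 y^{2} + 3}{4} is an antiderivative of f.
Check: d/dy[- \frac{8 y^{4} - 2 y^{3} - 20 y^{2} + 3}{4}] = - 8 y^{3} + \frac{3 y^{2}}{2} + 10 y, which equals f(y).
F(-1/2) = \frac{5}{16}; F(-3/2) = - \frac{21}{16}.
Integral = F(-1/2) - F(-3/2) = \frac{13}{8}.

Antiderivative: F(y) = - \frac{8 y^{4} - 2 y^{3} - 20 y^{2} + 3}{4}; value = \frac{13}{8}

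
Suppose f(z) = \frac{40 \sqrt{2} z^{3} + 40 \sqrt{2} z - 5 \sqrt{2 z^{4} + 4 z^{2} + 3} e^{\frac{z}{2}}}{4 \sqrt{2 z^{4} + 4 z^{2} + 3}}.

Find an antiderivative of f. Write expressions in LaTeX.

An antiderivative is F(z) = \frac{5 \left(\sqrt{2} \sqrt{2 z^{4} + 4 z^{2} + 3} - e^{\frac{z}{2}}\right)}{2}.

Check any antiderivative F(z) by computing F'(z) and comparing it with f(z).
Check: d/dz[\frac{5 \left(\sqrt{2} \sqrt{2 z^{4} + 4 z^{2} + 3} - e^{\frac{z}{2}}\right)}{2}] = \frac{40 \sqrt{2} z^{3} + 40 \sqrt{2} z - 5 \sqrt{2 z^{4} + 4 z^{2} + 3} e^{\frac{z}{2}}}{4 \sqrt{2 z^{4} + 4 z^{2} + 3}} = f(z).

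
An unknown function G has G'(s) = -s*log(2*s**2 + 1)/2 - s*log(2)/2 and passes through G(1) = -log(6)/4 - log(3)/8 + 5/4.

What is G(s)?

G(s) = -s**2*log(2*s**2 + 1)/4 - s**2*log(2)/4 + s**2/4 - log(2*s**2 + 1)/8 + 1

Integrate term by term and add the pieces.
A general antiderivative is -s**2*log(4*s**2 + 2)/4 + s**2/4 - log(2*s**2 + 1)/8 + C.
The condition gives C = -log(6)/4 - log(3)/8 + 5/4 - (-log(6)/4 - log(3)/8 + 1/4) = 1.
So G(s) = -s**2*log(2*s**2 + 1)/4 - s**2*log(2)/4 + s**2/4 - log(2*s**2 + 1)/8 + 1.
Check: d/ds[-s**2*log(2*s**2 + 1)/4 - s**2*log(2)/4 + s**2/4 - log(2*s**2 + 1)/8 + 1] = -s*log(2*s**2 + 1)/2 - s*log(2)/2 = G'(s).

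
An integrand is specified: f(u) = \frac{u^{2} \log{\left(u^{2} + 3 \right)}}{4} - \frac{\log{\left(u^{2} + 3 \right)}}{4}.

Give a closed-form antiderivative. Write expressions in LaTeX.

Integrate term by term and add the pieces.
Check: d/du[\frac{3 u^{3} \log{\left(u^{2} + 3 \right)} - 2 u^{3} - 9 u \log{\left(u^{2} + 3 \right)} + 36 u - 36 \sqrt{3} \operatorname{atan}{\left(\frac{\sqrt{3} u}{3} \right)}}{36}] = \frac{u^{2} \log{\left(u^{2} + 3 \right)}}{4} - \frac{\log{\left(u^{2} + 3 \right)}}{4} = f(u).

An antiderivative is F(u) = \frac{3 u^{3} \log{\left(u^{2} + 3 \right)} - 2 u^{3} - 9 u \log{\left(u^{2} + 3 \right)} + 36 u - 36 \sqrt{3} \operatorname{atan}{\left(\frac{\sqrt{3} u}{3} \right)}}{36}.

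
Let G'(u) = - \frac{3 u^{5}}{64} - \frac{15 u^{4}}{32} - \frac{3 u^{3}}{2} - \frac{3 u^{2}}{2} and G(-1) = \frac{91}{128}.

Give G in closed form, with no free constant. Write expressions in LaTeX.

G(u) = - \frac{u^{6}}{128} - \frac{3 u^{5}}{32} - \frac{3 u^{4}}{8} - \frac{u^{3}}{2} + \frac{1}{2}

G'(u) matches the chain-rule pattern g'(h)*h' with inner function h(u) = - \frac{u^{2}}{4} - u; substituting w = h(u) collapses the integral.
A general antiderivative is \frac{\left(- \frac{u^{2}}{4} - u\right)^{3}}{2} + C.
The condition gives C = \frac{91}{128} - (\frac{27}{128}) = \frac{1}{2}.
So G(u) = - \frac{u^{6}}{128} - \frac{3 u^{5}}{32} - \frac{3 u^{4}}{8} - \frac{u^{3}}{2} + \frac{1}{2}.
Check: d/du[- \frac{u^{6}}{128} - \frac{3 u^{5}}{32} - \frac{3 u^{4}}{8} - \frac{u^{3}}{2} + \frac{1}{2}] = - \frac{3 u^{5}}{64} - \frac{15 u^{4}}{32} - \frac{3 u^{3}}{2} - \frac{3 u^{2}}{2} = G'(u).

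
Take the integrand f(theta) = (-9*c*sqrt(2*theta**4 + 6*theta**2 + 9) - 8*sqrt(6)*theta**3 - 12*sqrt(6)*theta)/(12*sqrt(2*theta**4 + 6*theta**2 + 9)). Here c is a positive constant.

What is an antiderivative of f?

An antiderivative is F(theta) = sqrt(6)*(-3*sqrt(6)*c*theta - 4*sqrt(2*theta**4 + 6*theta**2 + 9))/24.

Whatever form F(theta) takes, F'(theta) = f(theta) is non-negotiable.
Check: d/dtheta[sqrt(6)*(-3*sqrt(6)*c*theta - 4*sqrt(2*theta**4 + 6*theta**2 + 9))/24] = (-9*c*sqrt(2*theta**4 + 6*theta**2 + 9) - 8*sqrt(6)*theta**3 - 12*sqrt(6)*theta)/(12*sqrt(2*theta**4 + 6*theta**2 + 9)) = f(theta).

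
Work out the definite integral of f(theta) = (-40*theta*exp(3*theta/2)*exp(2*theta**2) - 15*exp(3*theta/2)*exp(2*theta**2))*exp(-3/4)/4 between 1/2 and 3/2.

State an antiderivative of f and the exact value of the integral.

Antiderivative: F(theta) = -5*exp(2*theta**2 + 3*theta/2 - 3/4)/2; value = -5*exp(6)/2 + 5*exp(1/2)/2

f matches the chain-rule pattern g'(h)*h' with inner function h(theta) = 2*theta**2 + 3*theta/2 - 3/4; substituting u = h(theta) collapses the integral.
F(theta) = -5*exp(2*theta**2 + 3*theta/2 - 3/4)/2 is an antiderivative of f.
Check: d/dtheta[-5*exp(2*theta**2 + 3*theta/2 - 3/4)/2] = -10*theta*exp(-3/4)*exp(3*theta/2)*exp(2*theta**2) - 15*exp(-3/4)*exp(3*theta/2)*exp(2*theta**2)/4, which equals f(theta).
F(3/2) = -5*exp(6)/2; F(1/2) = -5*exp(1/2)/2.
Integral = F(3/2) - F(1/2) = -5*exp(6)/2 + 5*exp(1/2)/2.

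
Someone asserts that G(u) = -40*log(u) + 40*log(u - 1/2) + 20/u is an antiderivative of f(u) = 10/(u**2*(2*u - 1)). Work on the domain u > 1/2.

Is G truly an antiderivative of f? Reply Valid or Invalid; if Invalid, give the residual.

d/du[G] = 20/(2*u**3 - u**2)
d/du[G] - f(u) = 10/(2*u**3 - u**2) != 0.

Invalid: d/du[G] - f = 10/(2*u**3 - u**2), which is not 0.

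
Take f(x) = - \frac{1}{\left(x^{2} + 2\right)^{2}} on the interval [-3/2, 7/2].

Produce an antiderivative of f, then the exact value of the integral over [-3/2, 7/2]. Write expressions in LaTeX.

Antiderivative: F(x) = \frac{- \sqrt{2} x^{2} \operatorname{atan}{\left(\frac{\sqrt{2} x}{2} \right)} - 2 x - 2 \sqrt{2} \operatorname{atan}{\left(\frac{\sqrt{2} x}{2} \right)}}{8 x^{2} + 16}; value = - \frac{\sqrt{2} \operatorname{atan}{\left(\frac{7 \sqrt{2}}{4} \right)}}{8} - \frac{145}{969} - \frac{\sqrt{2} \operatorname{atan}{\left(\frac{3 \sqrt{2}}{4} \right)}}{8}

A candidate is checked by its d/dx: the result must match f(x).
F(x) = \frac{- \sqrt{2} x^{2} \operatorname{atan}{\left(\frac{\sqrt{2} x}{2} \right)} - 2 x - 2 \sqrt{2} \operatorname{atan}{\left(\frac{\sqrt{2} x}{2} \right)}}{8 x^{2} + 16} is an antiderivative of f.
Check: d/dx[\frac{- \sqrt{2} x^{2} \operatorname{atan}{\left(\frac{\sqrt{2} x}{2} \right)} - 2 x - 2 \sqrt{2} \operatorname{atan}{\left(\frac{\sqrt{2} x}{2} \right)}}{8 x^{2} + 16}] = - \frac{1}{x^{4} + 4 x^{2} + 4}, which equals f(x).
F(7/2) = - \frac{\sqrt{2} \operatorname{atan}{\left(\frac{7 \sqrt{2}}{4} \right)}}{8} - \frac{7}{114}; F(-3/2) = \frac{3}{34} + \frac{\sqrt{2} \operatorname{atan}{\left(\frac{3 \sqrt{2}}{4} \right)}}{8}.
Integral = F(7/2) - F(-3/2) = - \frac{\sqrt{2} \operatorname{atan}{\left(\frac{7 \sqrt{2}}{4} \right)}}{8} - \frac{145}{969} - \frac{\sqrt{2} \operatorname{atan}{\left(\frac{3 \sqrt{2}}{4} \right)}}{8}.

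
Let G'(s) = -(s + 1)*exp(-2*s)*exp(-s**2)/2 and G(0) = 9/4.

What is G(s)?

G(s) = exp(-s**2 - 2*s)/4 + 2

The substitution u = -s**2 - 2*s works: G'(s) is exactly (dG/du)*(du/ds) for that inner function.
A general antiderivative is exp(-s**2 - 2*s)/4 + C.
The condition gives C = 9/4 - (1/4) = 2.
So G(s) = exp(-s**2 - 2*s)/4 + 2.
Check: d/ds[exp(-s**2 - 2*s)/4 + 2] = (-s - 1)*exp(-2*s)*exp(-s**2)/2, which equals G'(s).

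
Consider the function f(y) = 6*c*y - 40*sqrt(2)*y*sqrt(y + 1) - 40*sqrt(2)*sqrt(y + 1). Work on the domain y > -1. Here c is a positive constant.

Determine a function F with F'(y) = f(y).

An antiderivative is F(y) = 3*c*y**2 - 16*sqrt(2)*(y + 1)**(5/2).

The integrand splits into summands that can be handled one at a time.
Check: d/dy[3*c*y**2 - 16*sqrt(2)*(y + 1)**(5/2)] = 6*c*y - 40*sqrt(2)*y*sqrt(y + 1) - 40*sqrt(2)*sqrt(y + 1) = f(y).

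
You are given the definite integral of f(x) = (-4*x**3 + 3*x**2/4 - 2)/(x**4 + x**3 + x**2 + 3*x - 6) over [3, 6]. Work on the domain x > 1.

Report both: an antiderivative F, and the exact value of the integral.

Antiderivative: F(x) = (-294*log(x - 1) - 1056*log(x + 2) - 669*log(x**2 + 3) + 458*sqrt(3)*atan(sqrt(3)*x/3))/672; value = -223*log(39)/224 - 11*log(8)/7 - 229*sqrt(3)*pi/1008 + 7*log(2)/16 + 229*sqrt(3)*atan(2*sqrt(3))/336 + 127*log(5)/112 + 223*log(12)/224

Factor the denominator (4*(x - 1)*(x + 2)*(x**2 + 3)) and decompose: f = -(223*x - 229)/(112*(x**2 + 3)) - 11/(7*(x + 2)) - 7/(16*(x - 1)); each piece integrates to a log, atan, or power term.
F(x) = (-294*log(x - 1) - 1056*log(x + 2) - 669*log(x**2 + 3) + 458*sqrt(3)*atan(sqrt(3)*x/3))/672 is an antiderivative of f.
Check: d/dx[(-294*log(x - 1) - 1056*log(x + 2) - 669*log(x**2 + 3) + 458*sqrt(3)*atan(sqrt(3)*x/3))/672] = (-16*x**3 + 3*x**2 - 8)/(4*x**4 + 4*x**3 + 4*x**2 + 12*x - 24), which equals f(x).
F(6) = -223*log(39)/224 - 11*log(8)/7 - 7*log(5)/16 + 229*sqrt(3)*atan(2*sqrt(3))/336; F(3) = -11*log(5)/7 - 223*log(12)/224 - 7*log(2)/16 + 229*sqrt(3)*pi/1008.
Integral = F(6) - F(3) = -223*log(39)/224 - 11*log(8)/7 - 229*sqrt(3)*pi/1008 + 7*log(2)/16 + 229*sqrt(3)*atan(2*sqrt(3))/336 + 127*log(5)/112 + 223*log(12)/224.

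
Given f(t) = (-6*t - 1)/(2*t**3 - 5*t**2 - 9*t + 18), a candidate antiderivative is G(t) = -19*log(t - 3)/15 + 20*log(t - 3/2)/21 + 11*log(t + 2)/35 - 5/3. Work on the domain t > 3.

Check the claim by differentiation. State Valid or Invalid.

d/dt[G] = (-6*t - 1)/(2*t**3 - 5*t**2 - 9*t + 18)
This equals f(t) exactly, so the claim holds.

Valid. The derivative of G reproduces f.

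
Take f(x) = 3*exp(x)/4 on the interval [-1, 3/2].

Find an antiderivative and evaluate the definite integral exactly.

Recover f(x) by differentiating a candidate F(x); any mismatch rules it out.
F(x) = 3*exp(x)/4 is an antiderivative of f.
Check: d/dx[3*exp(x)/4] = 3*exp(x)/4 = f(x).
F(3/2) = 3*exp(3/2)/4; F(-1) = 3*exp(-1)/4.
Integral = F(3/2) - F(-1) = -3*exp(-1)/4 + 3*exp(3/2)/4.

Antiderivative: F(x) = 3*exp(x)/4; value = -3*exp(-1)/4 + 3*exp(3/2)/4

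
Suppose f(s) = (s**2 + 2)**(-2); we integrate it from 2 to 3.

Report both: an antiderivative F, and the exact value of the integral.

Antiderivative: F(s) = (sqrt(2)*s**2*atan(sqrt(2)*s/2) + 2*s + 2*sqrt(2)*atan(sqrt(2)*s/2))/(8*s**2 + 16); value = -sqrt(2)*atan(sqrt(2))/8 - 1/66 + sqrt(2)*atan(3*sqrt(2)/2)/8

An antiderivative F(s) passes only if d/ds[F] lands on f(s) exactly.
F(s) = (sqrt(2)*s**2*atan(sqrt(2)*s/2) + 2*s + 2*sqrt(2)*atan(sqrt(2)*s/2))/(8*s**2 + 16) is an antiderivative of f.
Check: d/ds[(sqrt(2)*s**2*atan(sqrt(2)*s/2) + 2*s + 2*sqrt(2)*atan(sqrt(2)*s/2))/(8*s**2 + 16)] = 1/(s**4 + 4*s**2 + 4), which equals f(s).
F(3) = 3/44 + sqrt(2)*atan(3*sqrt(2)/2)/8; F(2) = 1/12 + sqrt(2)*atan(sqrt(2))/8.
Integral = F(3) - F(2) = -sqrt(2)*atan(sqrt(2))/8 - 1/66 + sqrt(2)*atan(3*sqrt(2)/2)/8.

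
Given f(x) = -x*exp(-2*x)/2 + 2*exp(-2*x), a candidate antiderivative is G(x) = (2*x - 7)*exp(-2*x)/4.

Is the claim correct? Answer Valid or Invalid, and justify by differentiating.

Invalid: d/dx[G] - f = (4 - x)*exp(-2*x)/2, which is not 0.

d/dx[G] = (4 - x)*exp(-2*x)
d/dx[G] - f(x) = (4 - x)*exp(-2*x)/2 != 0.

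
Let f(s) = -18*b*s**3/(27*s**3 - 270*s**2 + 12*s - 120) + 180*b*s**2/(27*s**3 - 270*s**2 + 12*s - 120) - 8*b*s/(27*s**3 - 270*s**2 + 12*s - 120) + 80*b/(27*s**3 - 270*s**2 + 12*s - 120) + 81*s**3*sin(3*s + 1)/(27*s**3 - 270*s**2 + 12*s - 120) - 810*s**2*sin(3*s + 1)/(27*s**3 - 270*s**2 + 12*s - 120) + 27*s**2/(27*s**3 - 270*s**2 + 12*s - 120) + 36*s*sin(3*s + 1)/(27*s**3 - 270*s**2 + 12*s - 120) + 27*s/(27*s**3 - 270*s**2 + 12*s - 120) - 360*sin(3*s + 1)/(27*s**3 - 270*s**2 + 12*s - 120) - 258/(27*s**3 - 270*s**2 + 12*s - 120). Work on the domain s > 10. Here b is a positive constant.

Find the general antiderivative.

F(s) = -(4*b*s - 6*log(s/2 - 5) + 6*cos(3*s + 1) - 9*atan(3*s/2))/6 + C

The integrand splits into summands that can be handled one at a time.
Check: d/ds[-(4*b*s - 6*log(s/2 - 5) + 6*cos(3*s + 1) - 9*atan(3*s/2))/6] = (-18*b*s**3 + 180*b*s**2 - 8*b*s + 80*b + 81*s**3*sin(3*s + 1) - 810*s**2*sin(3*s + 1) + 27*s**2 + 36*s*sin(3*s + 1) + 27*s - 360*sin(3*s + 1) - 258)/(27*s**3 - 270*s**2 + 12*s - 120), which equals f(s).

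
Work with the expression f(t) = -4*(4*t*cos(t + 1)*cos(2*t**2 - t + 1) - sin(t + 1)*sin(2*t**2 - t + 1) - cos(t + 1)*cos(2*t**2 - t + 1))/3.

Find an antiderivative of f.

Recognize the product-rule pattern: f = u'v + uv' with u = -4*cos(t + 1)/3, v = sin(2*t**2 - t + 1), so integration by parts undoes it.
Check: d/dt[-4*sin(2*t**2 - t + 1)*cos(t + 1)/3] = -16*t*cos(t + 1)*cos(2*t**2 - t + 1)/3 + 4*sin(t + 1)*sin(2*t**2 - t + 1)/3 + 4*cos(t + 1)*cos(2*t**2 - t + 1)/3, which equals f(t).

An antiderivative is F(t) = -4*sin(2*t**2 - t + 1)*cos(t + 1)/3.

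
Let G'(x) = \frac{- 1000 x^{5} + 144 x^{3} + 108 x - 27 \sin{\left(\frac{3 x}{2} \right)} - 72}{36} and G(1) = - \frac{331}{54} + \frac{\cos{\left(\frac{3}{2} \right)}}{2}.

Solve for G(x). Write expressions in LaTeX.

G(x) = - \frac{125 x^{6}}{27} + x^{4} + \frac{3 x^{2}}{2} - 2 x + \frac{\cos{\left(\frac{3 x}{2} \right)}}{2} - 2

For G(x) to be correct, d/dx[G] must agree with the stated G'(x) identically.
A general antiderivative is - \frac{125 x^{6}}{27} + x^{4} + \frac{3 x^{2}}{2} - 2 x + \frac{\cos{\left(\frac{3 x}{2} \right)}}{2} - 2 + C.
The condition gives C = - \frac{331}{54} + \frac{\cos{\left(\frac{3}{2} \right)}}{2} - (- \frac{331}{54} + \frac{\cos{\left(\frac{3}{2} \right)}}{2}) = 0.
So G(x) = - \frac{125 x^{6}}{27} + x^{4} + \frac{3 x^{2}}{2} - 2 x + \frac{\cos{\left(\frac{3 x}{2} \right)}}{2} - 2.
Check: d/dx[- \frac{125 x^{6}}{27} + x^{4} + \frac{3 x^{2}}{2} - 2 x + \frac{\cos{\left(\frac{3 x}{2} \right)}}{2} - 2] = - \frac{250 x^{5}}{9} + 4 x^{3} + 3 x - \frac{3 \sin{\left(\frac{3 x}{2} \right)}}{4} - 2, which equals G'(x).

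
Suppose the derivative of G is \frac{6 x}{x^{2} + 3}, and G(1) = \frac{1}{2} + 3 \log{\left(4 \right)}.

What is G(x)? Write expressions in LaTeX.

The substitution u = x^{2} + 3 works: G'(x) is exactly (dG/du)*(du/dx) for that inner function.
A general antiderivative is 3 \log{\left(x^{2} + 3 \right)} + C.
The condition gives C = \frac{1}{2} + 3 \log{\left(4 \right)} - (3 \log{\left(4 \right)}) = \frac{1}{2}.
So G(x) = 3 \log{\left(x^{2} + 3 \right)} + \frac{1}{2}.
Check: d/dx[3 \log{\left(x^{2} + 3 \right)} + \frac{1}{2}] = \frac{6 x}{x^{2} + 3} = G'(x).

G(x) = 3 \log{\left(x^{2} + 3 \right)} + \frac{1}{2}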